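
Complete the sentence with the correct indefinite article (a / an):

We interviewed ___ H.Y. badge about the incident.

The indefinite article is chosen by the initial *sound* of the following word, not its spelling.
The initialism *H.Y.* is read letter by letter; the first letter, H, is pronounced /eɪtʃ/, which begins with a vowel sound.
So the article is *an*: We interviewed an H.Y. badge about the incident.

an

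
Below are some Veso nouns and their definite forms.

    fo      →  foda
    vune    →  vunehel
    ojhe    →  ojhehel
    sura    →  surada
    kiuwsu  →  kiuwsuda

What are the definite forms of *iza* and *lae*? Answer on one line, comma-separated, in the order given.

The pattern is front/back vowel harmony: -hel when the last vowel of the stem is a front vowel (*vune*, *ojhe*); -da when the last vowel of the stem is a back vowel (*fo*, *sura*, *kiuwsu*).
Since the last vowel of *iza* is /a/ (a back vowel), it takes -da, giving *izada*.
*lae* — last vowel /e/ (a front vowel) → -hel → *laehel*.

izada, laehel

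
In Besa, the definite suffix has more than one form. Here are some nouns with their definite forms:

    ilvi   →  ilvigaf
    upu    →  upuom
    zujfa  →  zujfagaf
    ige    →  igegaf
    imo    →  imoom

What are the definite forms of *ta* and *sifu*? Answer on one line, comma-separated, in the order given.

The pattern is rounding harmony: -om when the last vowel of the stem is a rounded vowel (*upu*, *imo*); -gaf when the last vowel of the stem is an unrounded vowel (*ilvi*, *zujfa*, *ige*).
The last vowel of *ta* is /a/, which is an unrounded vowel, so the suffix is -gaf, giving *tagaf*.
*sifu*: last vowel = /u/, a rounded vowel → -om → *sifuom*.

tagaf, sifuom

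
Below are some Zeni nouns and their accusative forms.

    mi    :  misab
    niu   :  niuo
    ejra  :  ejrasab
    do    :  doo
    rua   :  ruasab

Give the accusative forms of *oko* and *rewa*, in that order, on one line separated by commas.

okoo, rewasab

The pattern is rounding harmony: -o when the last vowel of the stem is a rounded vowel (*niu*, *do*); -sab when the last vowel of the stem is an unrounded vowel (*mi*, *ejra*, *rua*).
The last vowel of *oko* is /o/, which is a rounded vowel, so the suffix is -o, giving *okoo*.
Since the last vowel of *rewa* is /a/ (an unrounded vowel), it takes -sab, giving *rewasab*.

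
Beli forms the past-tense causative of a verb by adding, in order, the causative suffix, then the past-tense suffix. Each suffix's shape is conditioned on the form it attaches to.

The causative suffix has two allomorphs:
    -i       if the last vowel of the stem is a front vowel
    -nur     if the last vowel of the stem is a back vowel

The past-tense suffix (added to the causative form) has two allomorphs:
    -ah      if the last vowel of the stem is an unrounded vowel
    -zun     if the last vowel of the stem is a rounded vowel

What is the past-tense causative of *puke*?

pukeiah

*puke*: last vowel = /e/, a front vowel → -i → *pukei*.
The last vowel of the causative form *pukei* is /i/, which is an unrounded vowel, so the past-tense suffix is -ah, giving *pukeiah*.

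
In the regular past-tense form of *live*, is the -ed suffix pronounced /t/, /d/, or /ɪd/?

The stem *live* ends in a voiced sound other than /d/.
The -ed suffix is realized as /ɪd/ after /t, d/; as /t/ after other voiceless consonants; and as /d/ after other voiced sounds.
So -ed on *live* is pronounced /d/.

/d/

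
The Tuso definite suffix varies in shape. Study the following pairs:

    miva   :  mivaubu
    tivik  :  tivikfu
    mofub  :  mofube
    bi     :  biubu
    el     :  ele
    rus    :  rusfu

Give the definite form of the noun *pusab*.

pusabe

The suffix is conditioned by the final sound: -fu when the stem ends in a voiceless consonant (*tivik*, *rus*); -e when the stem ends in a voiced consonant (*mofub*, *el*); -ubu when the stem ends in a vowel (*miva*, *bi*).
The final sound of *pusab* is /b/, which is a voiced consonant, so the suffix is -e, giving *pusabe*.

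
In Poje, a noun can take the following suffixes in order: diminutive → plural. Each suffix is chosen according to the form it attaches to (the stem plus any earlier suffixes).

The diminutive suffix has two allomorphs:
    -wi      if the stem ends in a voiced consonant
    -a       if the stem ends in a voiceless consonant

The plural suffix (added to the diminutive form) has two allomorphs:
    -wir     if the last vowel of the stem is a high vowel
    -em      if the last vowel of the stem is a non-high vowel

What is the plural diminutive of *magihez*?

magihezwiwir

Since the final consonant of *magihez* is /z/ (voiced), it takes -wi, giving *magihezwi*.
The diminutive form *magihezwi*: last vowel = /i/, a high vowel → -wir → *magihezwiwir*.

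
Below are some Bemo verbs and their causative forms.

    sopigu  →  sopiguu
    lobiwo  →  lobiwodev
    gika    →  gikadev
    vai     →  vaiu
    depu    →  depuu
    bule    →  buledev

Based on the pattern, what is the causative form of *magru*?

magruu

The alternation tracks the last vowel of the stem — -u when the last vowel of the stem is a high vowel (*sopigu*, *vai*, *depu*); -dev when the last vowel of the stem is a non-high vowel (*lobiwo*, *gika*, *bule*).
Since the last vowel of *magru* is /u/ (a high vowel), it takes -u, giving *magruu*.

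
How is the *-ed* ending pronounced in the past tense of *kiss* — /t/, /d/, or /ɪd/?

The stem *kiss* ends in a voiceless consonant other than /t/.
The -ed suffix is realized as /ɪd/ after /t, d/; as /t/ after other voiceless consonants; and as /d/ after other voiced sounds.
So -ed on *kiss* is pronounced /t/.

/t/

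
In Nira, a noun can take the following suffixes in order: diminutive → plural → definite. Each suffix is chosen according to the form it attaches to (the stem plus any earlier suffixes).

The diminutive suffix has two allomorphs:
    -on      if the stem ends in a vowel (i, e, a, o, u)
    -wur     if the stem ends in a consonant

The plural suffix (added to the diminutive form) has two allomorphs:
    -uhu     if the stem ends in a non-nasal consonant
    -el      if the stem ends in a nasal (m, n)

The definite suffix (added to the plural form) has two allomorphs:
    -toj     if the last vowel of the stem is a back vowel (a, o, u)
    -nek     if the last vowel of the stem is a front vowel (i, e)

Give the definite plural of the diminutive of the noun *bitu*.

*bitu* — final sound /u/ (a vowel) → -on → *bituon*.
The diminutive form *bituon* — final consonant /n/ (a nasal) → -el → *bituonel*.
Since the last vowel of the plural form *bituonel* is /e/ (a front vowel), it takes -nek, giving *bituonelnek*.

bituonelnek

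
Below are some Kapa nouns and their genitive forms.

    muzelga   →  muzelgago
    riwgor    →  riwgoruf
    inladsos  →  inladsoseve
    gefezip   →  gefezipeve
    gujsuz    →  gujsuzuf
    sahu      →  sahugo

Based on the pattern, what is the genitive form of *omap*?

The pattern is voicing of the final sound: -eve when the stem ends in a voiceless consonant (*inladsos*, *gefezip*); -uf when the stem ends in a voiced consonant (*riwgor*, *gujsuz*); -go when the stem ends in a vowel (*muzelga*, *sahu*).
Since the final sound of *omap* is /p/ (a voiceless consonant), it takes -eve, giving *omapeve*.

omapeve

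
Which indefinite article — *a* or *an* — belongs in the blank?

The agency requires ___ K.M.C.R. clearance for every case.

a

The indefinite article is chosen by the initial *sound* of the following word, not its spelling.
The initialism *K.M.C.R.* is read letter by letter; the first letter, K, is pronounced /keɪ/, which begins with a consonant sound.
So the article is *a*: The agency requires a K.M.C.R. clearance for every case.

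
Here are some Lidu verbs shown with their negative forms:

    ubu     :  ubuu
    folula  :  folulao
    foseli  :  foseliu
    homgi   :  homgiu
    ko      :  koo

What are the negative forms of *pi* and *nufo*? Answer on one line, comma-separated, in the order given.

piu, nufoo

The alternation tracks the last vowel of the stem — -u when the last vowel of the stem is a high vowel (*ubu*, *foseli*, *homgi*); -o when the last vowel of the stem is a non-high vowel (*folula*, *ko*).
Since the last vowel of *pi* is /i/ (a high vowel), it takes -u, giving *piu*.
*nufo*: last vowel = /o/, a non-high vowel → -o → *nufoo*.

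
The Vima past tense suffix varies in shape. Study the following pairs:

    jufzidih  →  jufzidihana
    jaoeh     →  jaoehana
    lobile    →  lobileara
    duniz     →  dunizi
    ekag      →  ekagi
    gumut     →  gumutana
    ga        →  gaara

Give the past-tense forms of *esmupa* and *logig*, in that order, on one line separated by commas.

esmupaara, logigi

The pattern is voicing of the final sound: -ana when the stem ends in a voiceless consonant (*jufzidih*, *jaoeh*, *gumut*); -i when the stem ends in a voiced consonant (*duniz*, *ekag*); -ara when the stem ends in a vowel (*lobile*, *ga*).
*esmupa* — final sound /a/ (a vowel) → -ara → *esmupaara*.
The final sound of *logig* is /g/, which is a voiced consonant, so the suffix is -i, giving *logigi*.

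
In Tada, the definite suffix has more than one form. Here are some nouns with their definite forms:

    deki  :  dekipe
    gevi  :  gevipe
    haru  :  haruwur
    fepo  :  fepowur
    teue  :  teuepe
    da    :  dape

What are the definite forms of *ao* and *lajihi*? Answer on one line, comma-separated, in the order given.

The alternation tracks the last vowel of the stem — -wur when the last vowel of the stem is a rounded vowel (*haru*, *fepo*); -pe when the last vowel of the stem is an unrounded vowel (*deki*, *gevi*, *teue*, *da*).
Since the last vowel of *ao* is /o/ (a rounded vowel), it takes -wur, giving *aowur*.
Since the last vowel of *lajihi* is /i/ (an unrounded vowel), it takes -pe, giving *lajihipe*.

aowur, lajihipe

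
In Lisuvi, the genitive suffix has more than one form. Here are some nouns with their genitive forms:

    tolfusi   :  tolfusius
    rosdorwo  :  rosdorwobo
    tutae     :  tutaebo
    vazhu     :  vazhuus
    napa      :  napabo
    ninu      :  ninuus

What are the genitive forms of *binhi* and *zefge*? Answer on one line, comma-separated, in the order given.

The pattern is height harmony: -us when the last vowel of the stem is a high vowel (*tolfusi*, *vazhu*, *ninu*); -bo when the last vowel of the stem is a non-high vowel (*rosdorwo*, *tutae*, *napa*).
The last vowel of *binhi* is /i/, which is a high vowel, so the suffix is -us, giving *binhius*.
*zefge*: last vowel = /e/, a non-high vowel → -bo → *zefgebo*.

binhius, zefgebo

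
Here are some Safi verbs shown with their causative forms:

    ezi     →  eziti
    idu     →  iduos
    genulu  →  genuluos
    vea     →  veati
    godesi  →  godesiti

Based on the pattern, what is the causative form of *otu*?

otuos

The pattern is rounding harmony: -os when the last vowel of the stem is a rounded vowel (*idu*, *genulu*); -ti when the last vowel of the stem is an unrounded vowel (*ezi*, *vea*, *godesi*).
Since the last vowel of *otu* is /u/ (a rounded vowel), it takes -os, giving *otuos*.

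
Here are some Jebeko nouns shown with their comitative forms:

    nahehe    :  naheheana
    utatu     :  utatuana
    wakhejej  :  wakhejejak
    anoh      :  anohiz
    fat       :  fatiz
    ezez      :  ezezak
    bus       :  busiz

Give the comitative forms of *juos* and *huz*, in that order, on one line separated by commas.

The pattern is voicing of the final sound: -iz when the stem ends in a voiceless consonant (*anoh*, *fat*, *bus*); -ak when the stem ends in a voiced consonant (*wakhejej*, *ezez*); -ana when the stem ends in a vowel (*nahehe*, *utatu*).
*juos*: final sound = /s/, a voiceless consonant → -iz → *juosiz*.
The final sound of *huz* is /z/, which is a voiced consonant, so the suffix is -ak, giving *huzak*.

juosiz, huzak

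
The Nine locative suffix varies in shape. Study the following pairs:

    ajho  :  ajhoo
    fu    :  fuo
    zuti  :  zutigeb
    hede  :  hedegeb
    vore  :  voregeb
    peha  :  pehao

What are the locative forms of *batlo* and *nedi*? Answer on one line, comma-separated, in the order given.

batloo, nedigeb

The pattern is front/back vowel harmony: -geb when the last vowel of the stem is a front vowel (*zuti*, *hede*, *vore*); -o when the last vowel of the stem is a back vowel (*ajho*, *fu*, *peha*).
Since the last vowel of *batlo* is /o/ (a back vowel), it takes -o, giving *batloo*.
*nedi*: last vowel = /i/, a front vowel → -geb → *nedigeb*.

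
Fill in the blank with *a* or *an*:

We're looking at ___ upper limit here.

The indefinite article is chosen by the initial *sound* of the following word, not its spelling.
*upper* begins with the sound /ʌ/ (u pronounced /ʌ/) — a vowel sound.
So the article is *an*: We're looking at an upper limit here.

an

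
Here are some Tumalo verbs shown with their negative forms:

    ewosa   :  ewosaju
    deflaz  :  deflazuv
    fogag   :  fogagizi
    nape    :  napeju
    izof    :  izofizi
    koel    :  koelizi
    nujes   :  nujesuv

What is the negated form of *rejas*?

The suffix is conditioned by the final sound: -uv when the stem ends in a sibilant (*deflaz*, *nujes*); -izi when the stem ends in a non-sibilant consonant (*fogag*, *izof*, *koel*); -ju when the stem ends in a vowel (*ewosa*, *nape*).
The final sound of *rejas* is /s/, which is a sibilant, so the suffix is -uv, giving *rejasuv*.

rejasuv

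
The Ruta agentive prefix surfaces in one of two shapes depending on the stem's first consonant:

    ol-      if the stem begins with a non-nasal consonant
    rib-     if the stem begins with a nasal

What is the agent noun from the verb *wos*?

*wos*: first consonant = /w/, non-nasal → ol- → *olwos*.

olwos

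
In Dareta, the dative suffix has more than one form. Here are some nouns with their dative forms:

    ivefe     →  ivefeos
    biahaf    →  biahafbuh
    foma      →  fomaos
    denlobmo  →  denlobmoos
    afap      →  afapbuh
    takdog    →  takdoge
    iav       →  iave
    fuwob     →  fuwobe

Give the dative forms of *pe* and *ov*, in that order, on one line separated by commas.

The pattern is voicing of the final sound: -buh when the stem ends in a voiceless consonant (*biahaf*, *afap*); -e when the stem ends in a voiced consonant (*takdog*, *iav*, *fuwob*); -os when the stem ends in a vowel (*ivefe*, *foma*, *denlobmo*).
*pe*: final sound = /e/, a vowel → -os → *peos*.
*ov*: final sound = /v/, a voiced consonant → -e → *ove*.

peos, ove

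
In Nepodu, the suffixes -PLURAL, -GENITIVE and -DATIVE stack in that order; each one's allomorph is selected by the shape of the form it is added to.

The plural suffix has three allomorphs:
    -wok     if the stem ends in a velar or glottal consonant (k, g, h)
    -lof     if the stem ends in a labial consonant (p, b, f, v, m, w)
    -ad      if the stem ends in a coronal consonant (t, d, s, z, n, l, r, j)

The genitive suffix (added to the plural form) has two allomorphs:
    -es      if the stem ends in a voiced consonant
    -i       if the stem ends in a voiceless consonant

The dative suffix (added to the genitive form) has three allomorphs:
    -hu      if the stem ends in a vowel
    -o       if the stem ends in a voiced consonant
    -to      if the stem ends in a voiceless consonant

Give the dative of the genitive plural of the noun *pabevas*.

Since the final consonant of *pabevas* is /s/ (coronal), it takes -ad, giving *pabevasad*.
The plural form *pabevasad* — final consonant /d/ (voiced) → -es → *pabevasades*.
The final sound of the genitive form *pabevasades* is /s/, which is a voiceless consonant, so the dative suffix is -to, giving *pabevasadesto*.

pabevasadesto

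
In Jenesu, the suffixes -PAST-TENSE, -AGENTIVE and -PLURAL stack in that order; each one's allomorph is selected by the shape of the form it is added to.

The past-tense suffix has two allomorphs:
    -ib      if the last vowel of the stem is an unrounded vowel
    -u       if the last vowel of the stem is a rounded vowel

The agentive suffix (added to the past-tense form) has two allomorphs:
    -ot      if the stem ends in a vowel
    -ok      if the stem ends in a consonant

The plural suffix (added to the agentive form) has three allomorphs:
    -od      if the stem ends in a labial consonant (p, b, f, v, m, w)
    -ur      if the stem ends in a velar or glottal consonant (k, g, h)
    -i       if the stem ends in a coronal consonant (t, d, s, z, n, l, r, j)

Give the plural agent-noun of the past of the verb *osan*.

Since the last vowel of *osan* is /a/ (an unrounded vowel), it takes -ib, giving *osanib*.
The past-tense form *osanib* — final sound /b/ (a consonant) → -ok → *osanibok*.
The agentive form *osanibok* — final consonant /k/ (velar/glottal) → -ur → *osanibokur*.

osanibokur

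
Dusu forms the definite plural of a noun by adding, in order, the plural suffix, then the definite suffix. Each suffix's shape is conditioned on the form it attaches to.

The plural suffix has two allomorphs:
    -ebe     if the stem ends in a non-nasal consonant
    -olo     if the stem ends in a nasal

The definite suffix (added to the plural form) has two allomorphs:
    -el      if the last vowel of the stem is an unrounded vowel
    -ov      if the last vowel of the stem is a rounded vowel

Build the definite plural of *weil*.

weilebeel

*weil* — final consonant /l/ (non-nasal) → -ebe → *weilebe*.
The plural form *weilebe* — last vowel /e/ (an unrounded vowel) → -el → *weilebeel*.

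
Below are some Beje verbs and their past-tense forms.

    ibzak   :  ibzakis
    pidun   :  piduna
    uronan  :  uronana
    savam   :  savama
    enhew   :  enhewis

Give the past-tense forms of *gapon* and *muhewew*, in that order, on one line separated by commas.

gapona, muhewewis

The alternation tracks the final consonant of the stem — -a when the stem ends in a nasal (*pidun*, *uronan*, *savam*); -is when the stem ends in a non-nasal consonant (*ibzak*, *enhew*).
*gapon*: final consonant = /n/, a nasal → -a → *gapona*.
Since the final consonant of *muhewew* is /w/ (non-nasal), it takes -is, giving *muhewewis*.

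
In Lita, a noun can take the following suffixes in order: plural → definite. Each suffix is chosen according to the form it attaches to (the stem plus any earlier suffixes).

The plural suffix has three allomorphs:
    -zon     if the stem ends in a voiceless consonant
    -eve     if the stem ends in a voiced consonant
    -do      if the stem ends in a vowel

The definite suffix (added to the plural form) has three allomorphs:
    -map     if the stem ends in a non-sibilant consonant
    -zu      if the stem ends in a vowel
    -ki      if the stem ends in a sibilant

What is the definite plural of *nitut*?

nitutzonmap

*nitut* — final sound /t/ (a voiceless consonant) → -zon → *nitutzon*.
The final sound of the plural form *nitutzon* is /n/, which is a non-sibilant consonant, so the definite suffix is -map, giving *nitutzonmap*.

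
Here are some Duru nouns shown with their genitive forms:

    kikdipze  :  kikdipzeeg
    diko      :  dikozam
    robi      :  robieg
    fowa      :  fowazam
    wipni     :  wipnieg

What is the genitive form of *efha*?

The suffix is conditioned by the last vowel: -eg when the last vowel of the stem is a front vowel (*kikdipze*, *robi*, *wipni*); -zam when the last vowel of the stem is a back vowel (*diko*, *fowa*).
*efha* — last vowel /a/ (a back vowel) → -zam → *efhazam*.

efhazam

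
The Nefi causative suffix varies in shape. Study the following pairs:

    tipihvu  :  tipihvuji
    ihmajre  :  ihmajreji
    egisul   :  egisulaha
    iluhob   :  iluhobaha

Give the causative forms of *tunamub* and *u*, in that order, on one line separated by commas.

The pattern is consonant vs. vowel: -aha when the stem ends in a consonant (*egisul*, *iluhob*); -ji when the stem ends in a vowel (*tipihvu*, *ihmajre*).
*tunamub*: final sound = /b/, a consonant → -aha → *tunamubaha*.
*u*: final sound = /u/, a vowel → -ji → *uji*.

tunamubaha, uji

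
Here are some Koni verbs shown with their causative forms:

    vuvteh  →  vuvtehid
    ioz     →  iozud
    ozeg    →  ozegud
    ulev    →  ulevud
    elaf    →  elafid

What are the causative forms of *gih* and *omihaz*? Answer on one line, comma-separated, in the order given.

The suffix is conditioned by the final consonant: -id when the stem ends in a voiceless consonant (*vuvteh*, *elaf*); -ud when the stem ends in a voiced consonant (*ioz*, *ozeg*, *ulev*).
*gih*: final consonant = /h/, voiceless → -id → *gihid*.
*omihaz*: final consonant = /z/, voiced → -ud → *omihazud*.

gihid, omihazud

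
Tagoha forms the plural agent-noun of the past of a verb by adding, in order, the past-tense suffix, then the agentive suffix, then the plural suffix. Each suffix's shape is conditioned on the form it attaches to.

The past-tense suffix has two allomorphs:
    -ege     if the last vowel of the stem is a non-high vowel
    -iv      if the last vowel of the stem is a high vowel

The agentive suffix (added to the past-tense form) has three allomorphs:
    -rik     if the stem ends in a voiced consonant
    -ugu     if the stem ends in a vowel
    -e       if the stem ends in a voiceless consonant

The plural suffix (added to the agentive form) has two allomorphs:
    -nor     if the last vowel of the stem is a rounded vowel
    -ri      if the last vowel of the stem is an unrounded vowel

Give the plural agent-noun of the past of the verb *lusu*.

Since the last vowel of *lusu* is /u/ (a high vowel), it takes -iv, giving *lusuiv*.
The final sound of the past-tense form *lusuiv* is /v/, which is a voiced consonant, so the agentive suffix is -rik, giving *lusuivrik*.
The agentive form *lusuivrik* — last vowel /i/ (an unrounded vowel) → -ri → *lusuivrikri*.

lusuivrikri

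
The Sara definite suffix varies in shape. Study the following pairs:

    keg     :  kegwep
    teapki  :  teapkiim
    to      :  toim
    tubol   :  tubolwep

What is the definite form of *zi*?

The alternation tracks the final sound of the stem — -wep when the stem ends in a consonant (*keg*, *tubol*); -im when the stem ends in a vowel (*teapki*, *to*).
The final sound of *zi* is /i/, which is a vowel, so the suffix is -im, giving *ziim*.

ziim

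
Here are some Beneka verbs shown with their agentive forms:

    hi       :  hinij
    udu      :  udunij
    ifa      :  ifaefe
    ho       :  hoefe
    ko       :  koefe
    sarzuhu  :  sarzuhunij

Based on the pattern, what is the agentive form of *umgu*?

The suffix is conditioned by the last vowel: -nij when the last vowel of the stem is a high vowel (*hi*, *udu*, *sarzuhu*); -efe when the last vowel of the stem is a non-high vowel (*ifa*, *ho*, *ko*).
*umgu* — last vowel /u/ (a high vowel) → -nij → *umgunij*.

umgunij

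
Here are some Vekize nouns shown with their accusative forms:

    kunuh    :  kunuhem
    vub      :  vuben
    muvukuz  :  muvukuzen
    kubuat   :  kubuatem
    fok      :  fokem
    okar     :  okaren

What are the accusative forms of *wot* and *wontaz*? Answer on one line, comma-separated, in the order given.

The pattern is voicing of the final consonant: -em when the stem ends in a voiceless consonant (*kunuh*, *kubuat*, *fok*); -en when the stem ends in a voiced consonant (*vub*, *muvukuz*, *okar*).
Since the final consonant of *wot* is /t/ (voiceless), it takes -em, giving *wotem*.
*wontaz*: final consonant = /z/, voiced → -en → *wontazen*.

wotem, wontazen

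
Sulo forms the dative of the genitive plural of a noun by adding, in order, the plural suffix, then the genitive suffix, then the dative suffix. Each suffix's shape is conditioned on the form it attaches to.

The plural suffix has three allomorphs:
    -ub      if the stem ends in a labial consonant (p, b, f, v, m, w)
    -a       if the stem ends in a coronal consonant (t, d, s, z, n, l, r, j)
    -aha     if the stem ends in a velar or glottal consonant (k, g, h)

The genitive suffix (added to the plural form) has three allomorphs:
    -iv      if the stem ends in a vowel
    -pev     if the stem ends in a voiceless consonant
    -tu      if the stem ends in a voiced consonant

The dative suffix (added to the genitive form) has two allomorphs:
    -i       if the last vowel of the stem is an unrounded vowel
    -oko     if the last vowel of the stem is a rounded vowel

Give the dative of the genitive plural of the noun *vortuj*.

*vortuj* — final consonant /j/ (coronal) → -a → *vortuja*.
The final sound of the plural form *vortuja* is /a/, which is a vowel, so the genitive suffix is -iv, giving *vortujaiv*.
The last vowel of the genitive form *vortujaiv* is /i/, which is an unrounded vowel, so the dative suffix is -i, giving *vortujaivi*.

vortujaivi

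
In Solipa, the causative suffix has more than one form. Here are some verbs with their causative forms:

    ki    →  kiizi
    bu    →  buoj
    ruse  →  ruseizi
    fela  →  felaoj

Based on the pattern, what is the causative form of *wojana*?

Looking at the last vowel of each stem: -izi when the last vowel of the stem is a front vowel (*ki*, *ruse*); -oj when the last vowel of the stem is a back vowel (*bu*, *fela*).
*wojana*: last vowel = /a/, a back vowel → -oj → *wojanaoj*.

wojanaoj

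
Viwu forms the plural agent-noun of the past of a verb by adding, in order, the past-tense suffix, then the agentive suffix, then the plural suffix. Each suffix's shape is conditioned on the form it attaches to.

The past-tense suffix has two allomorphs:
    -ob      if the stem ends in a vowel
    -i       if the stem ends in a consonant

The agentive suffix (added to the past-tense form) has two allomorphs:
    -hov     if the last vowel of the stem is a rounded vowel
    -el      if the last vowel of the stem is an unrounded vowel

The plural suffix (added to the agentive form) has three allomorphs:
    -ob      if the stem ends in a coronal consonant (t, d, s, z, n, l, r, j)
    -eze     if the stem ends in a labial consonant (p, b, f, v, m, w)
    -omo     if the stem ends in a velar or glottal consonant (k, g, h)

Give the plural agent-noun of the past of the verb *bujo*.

The final sound of *bujo* is /o/, which is a vowel, so the past-tense suffix is -ob, giving *bujoob*.
The last vowel of the past-tense form *bujoob* is /o/, which is a rounded vowel, so the agentive suffix is -hov, giving *bujoobhov*.
The final consonant of the agentive form *bujoobhov* is /v/, which is labial, so the plural suffix is -eze, giving *bujoobhoveze*.

bujoobhoveze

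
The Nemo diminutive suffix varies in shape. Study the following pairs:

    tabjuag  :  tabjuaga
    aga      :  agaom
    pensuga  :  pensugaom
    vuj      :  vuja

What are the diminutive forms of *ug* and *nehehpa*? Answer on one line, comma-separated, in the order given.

uga, nehehpaom

The suffix is conditioned by the final sound: -a when the stem ends in a consonant (*tabjuag*, *vuj*); -om when the stem ends in a vowel (*aga*, *pensuga*).
*ug* — final sound /g/ (a consonant) → -a → *uga*.
*nehehpa* — final sound /a/ (a vowel) → -om → *nehehpaom*.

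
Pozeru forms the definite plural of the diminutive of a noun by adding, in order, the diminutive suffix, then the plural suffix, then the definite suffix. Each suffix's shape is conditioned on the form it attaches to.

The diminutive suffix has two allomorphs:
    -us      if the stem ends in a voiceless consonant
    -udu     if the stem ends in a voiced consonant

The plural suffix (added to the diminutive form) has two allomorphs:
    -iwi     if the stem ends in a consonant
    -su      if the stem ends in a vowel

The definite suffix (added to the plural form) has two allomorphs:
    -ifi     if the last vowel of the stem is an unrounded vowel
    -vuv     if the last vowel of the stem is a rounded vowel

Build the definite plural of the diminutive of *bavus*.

bavususiwiifi

The final consonant of *bavus* is /s/, which is voiceless, so the diminutive suffix is -us, giving *bavusus*.
The diminutive form *bavusus* — final sound /s/ (a consonant) → -iwi → *bavususiwi*.
Since the last vowel of the plural form *bavususiwi* is /i/ (an unrounded vowel), it takes -ifi, giving *bavususiwiifi*.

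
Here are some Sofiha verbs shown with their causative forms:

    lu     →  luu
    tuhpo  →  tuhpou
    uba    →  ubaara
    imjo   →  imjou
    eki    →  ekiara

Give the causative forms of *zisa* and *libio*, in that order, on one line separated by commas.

zisaara, libiou

The alternation tracks the last vowel of the stem — -u when the last vowel of the stem is a rounded vowel (*lu*, *tuhpo*, *imjo*); -ara when the last vowel of the stem is an unrounded vowel (*uba*, *eki*).
*zisa* — last vowel /a/ (an unrounded vowel) → -ara → *zisaara*.
Since the last vowel of *libio* is /o/ (a rounded vowel), it takes -u, giving *libiou*.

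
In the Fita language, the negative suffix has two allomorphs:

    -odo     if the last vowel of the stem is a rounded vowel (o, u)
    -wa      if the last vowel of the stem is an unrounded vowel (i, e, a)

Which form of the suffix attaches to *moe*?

*moe*: last vowel = /e/, an unrounded vowel → -wa.

-wa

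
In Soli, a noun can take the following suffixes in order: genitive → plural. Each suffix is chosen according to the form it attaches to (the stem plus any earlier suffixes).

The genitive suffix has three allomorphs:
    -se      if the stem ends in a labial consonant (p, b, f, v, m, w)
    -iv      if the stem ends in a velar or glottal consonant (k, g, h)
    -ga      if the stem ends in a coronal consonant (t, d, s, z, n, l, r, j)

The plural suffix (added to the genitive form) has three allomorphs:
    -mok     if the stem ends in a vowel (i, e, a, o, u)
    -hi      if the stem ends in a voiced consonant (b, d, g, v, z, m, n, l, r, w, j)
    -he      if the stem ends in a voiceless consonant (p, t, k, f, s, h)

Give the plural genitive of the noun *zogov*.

zogovsemok

Since the final consonant of *zogov* is /v/ (labial), it takes -se, giving *zogovse*.
Since the final sound of the genitive form *zogovse* is /e/ (a vowel), it takes -mok, giving *zogovsemok*.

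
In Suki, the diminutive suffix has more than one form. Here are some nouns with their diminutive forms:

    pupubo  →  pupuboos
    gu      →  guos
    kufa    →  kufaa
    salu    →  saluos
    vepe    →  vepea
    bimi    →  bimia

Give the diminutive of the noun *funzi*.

funzia

The pattern is rounding harmony: -os when the last vowel of the stem is a rounded vowel (*pupubo*, *gu*, *salu*); -a when the last vowel of the stem is an unrounded vowel (*kufa*, *vepe*, *bimi*).
*funzi* — last vowel /i/ (an unrounded vowel) → -a → *funzia*.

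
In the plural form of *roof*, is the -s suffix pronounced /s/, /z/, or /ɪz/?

The stem *roof* ends in a voiceless non-sibilant consonant.
The plural suffix surfaces as /ɪz/ after sibilants, /s/ after other voiceless consonants, and /z/ after other voiced sounds.
So the plural -s on *roof* is pronounced /s/.

/s/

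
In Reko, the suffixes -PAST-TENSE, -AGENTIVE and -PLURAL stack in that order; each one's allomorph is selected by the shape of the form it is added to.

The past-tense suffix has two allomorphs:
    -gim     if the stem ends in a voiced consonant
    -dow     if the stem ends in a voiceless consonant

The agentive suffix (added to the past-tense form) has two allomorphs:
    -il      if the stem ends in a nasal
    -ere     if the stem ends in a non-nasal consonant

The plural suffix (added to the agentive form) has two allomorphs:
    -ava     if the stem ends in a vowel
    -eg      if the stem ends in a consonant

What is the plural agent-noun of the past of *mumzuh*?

mumzuhdowereava

*mumzuh*: final consonant = /h/, voiceless → -dow → *mumzuhdow*.
The final consonant of the past-tense form *mumzuhdow* is /w/, which is non-nasal, so the agentive suffix is -ere, giving *mumzuhdowere*.
The agentive form *mumzuhdowere* — final sound /e/ (a vowel) → -ava → *mumzuhdowereava*.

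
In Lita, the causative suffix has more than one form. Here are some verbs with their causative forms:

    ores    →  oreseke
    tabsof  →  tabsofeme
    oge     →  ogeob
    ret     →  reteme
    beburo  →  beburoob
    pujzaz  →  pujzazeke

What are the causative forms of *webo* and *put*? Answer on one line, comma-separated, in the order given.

The alternation tracks the final sound of the stem — -eke when the stem ends in a sibilant (*ores*, *pujzaz*); -eme when the stem ends in a non-sibilant consonant (*tabsof*, *ret*); -ob when the stem ends in a vowel (*oge*, *beburo*).
Since the final sound of *webo* is /o/ (a vowel), it takes -ob, giving *weboob*.
*put* — final sound /t/ (a non-sibilant consonant) → -eme → *puteme*.

weboob, puteme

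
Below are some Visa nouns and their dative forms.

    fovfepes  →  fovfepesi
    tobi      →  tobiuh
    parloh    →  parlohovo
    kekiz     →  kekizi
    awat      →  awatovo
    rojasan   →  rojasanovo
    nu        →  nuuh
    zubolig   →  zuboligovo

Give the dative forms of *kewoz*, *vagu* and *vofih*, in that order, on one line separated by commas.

kewozi, vaguuh, vofihovo

The suffix is conditioned by the final sound: -i when the stem ends in a sibilant (*fovfepes*, *kekiz*); -ovo when the stem ends in a non-sibilant consonant (*parloh*, *awat*, *rojasan*, *zubolig*); -uh when the stem ends in a vowel (*tobi*, *nu*).
*kewoz* — final sound /z/ (a sibilant) → -i → *kewozi*.
Since the final sound of *vagu* is /u/ (a vowel), it takes -uh, giving *vaguuh*.
The final sound of *vofih* is /h/, which is a non-sibilant consonant, so the suffix is -ovo, giving *vofihovo*.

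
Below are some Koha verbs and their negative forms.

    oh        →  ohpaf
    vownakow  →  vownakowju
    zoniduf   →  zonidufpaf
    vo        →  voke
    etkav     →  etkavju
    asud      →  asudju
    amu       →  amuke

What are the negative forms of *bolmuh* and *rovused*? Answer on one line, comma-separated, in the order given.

The pattern is voicing of the final sound: -paf when the stem ends in a voiceless consonant (*oh*, *zoniduf*); -ju when the stem ends in a voiced consonant (*vownakow*, *etkav*, *asud*); -ke when the stem ends in a vowel (*vo*, *amu*).
*bolmuh* — final sound /h/ (a voiceless consonant) → -paf → *bolmuhpaf*.
The final sound of *rovused* is /d/, which is a voiced consonant, so the suffix is -ju, giving *rovusedju*.

bolmuhpaf, rovusedju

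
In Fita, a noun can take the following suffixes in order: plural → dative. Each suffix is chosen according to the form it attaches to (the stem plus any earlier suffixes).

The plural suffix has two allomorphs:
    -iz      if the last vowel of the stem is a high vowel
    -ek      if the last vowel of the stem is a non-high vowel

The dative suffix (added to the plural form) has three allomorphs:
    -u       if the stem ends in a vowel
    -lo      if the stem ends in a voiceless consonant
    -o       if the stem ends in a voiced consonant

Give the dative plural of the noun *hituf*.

hitufizo

The last vowel of *hituf* is /u/, which is a high vowel, so the plural suffix is -iz, giving *hitufiz*.
Since the final sound of the plural form *hitufiz* is /z/ (a voiced consonant), it takes -o, giving *hitufizo*.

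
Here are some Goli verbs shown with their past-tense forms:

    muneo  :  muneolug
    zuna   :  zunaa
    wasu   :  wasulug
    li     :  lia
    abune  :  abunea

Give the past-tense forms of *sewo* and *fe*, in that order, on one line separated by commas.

The alternation tracks the last vowel of the stem — -lug when the last vowel of the stem is a rounded vowel (*muneo*, *wasu*); -a when the last vowel of the stem is an unrounded vowel (*zuna*, *li*, *abune*).
*sewo*: last vowel = /o/, a rounded vowel → -lug → *sewolug*.
Since the last vowel of *fe* is /e/ (an unrounded vowel), it takes -a, giving *fea*.

sewolug, fea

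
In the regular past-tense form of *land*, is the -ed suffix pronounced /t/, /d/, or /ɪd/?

/ɪd/

The stem *land* ends in /t/ or /d/.
The -ed suffix is realized as /ɪd/ after /t, d/; as /t/ after other voiceless consonants; and as /d/ after other voiced sounds.
So -ed on *land* is pronounced /ɪd/.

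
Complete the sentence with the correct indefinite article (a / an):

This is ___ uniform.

a

The indefinite article is chosen by the initial *sound* of the following word, not its spelling.
*uniform* begins with the sound /juː/ (u pronounced /juː/) — a consonant sound.
So the article is *a*: This is a uniform.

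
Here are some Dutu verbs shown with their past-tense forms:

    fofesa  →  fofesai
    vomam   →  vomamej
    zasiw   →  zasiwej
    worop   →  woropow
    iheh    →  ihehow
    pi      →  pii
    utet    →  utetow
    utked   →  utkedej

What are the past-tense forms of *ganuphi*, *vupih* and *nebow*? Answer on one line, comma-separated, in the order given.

The pattern is voicing of the final sound: -ow when the stem ends in a voiceless consonant (*worop*, *iheh*, *utet*); -ej when the stem ends in a voiced consonant (*vomam*, *zasiw*, *utked*); -i when the stem ends in a vowel (*fofesa*, *pi*).
The final sound of *ganuphi* is /i/, which is a vowel, so the suffix is -i, giving *ganuphii*.
The final sound of *vupih* is /h/, which is a voiceless consonant, so the suffix is -ow, giving *vupihow*.
*nebow*: final sound = /w/, a voiced consonant → -ej → *nebowej*.

ganuphii, vupihow, nebowej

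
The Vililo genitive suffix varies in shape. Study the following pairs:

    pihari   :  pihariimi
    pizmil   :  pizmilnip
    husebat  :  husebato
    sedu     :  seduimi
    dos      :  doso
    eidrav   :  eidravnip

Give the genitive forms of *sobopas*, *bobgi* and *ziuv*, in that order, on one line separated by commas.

The alternation tracks the final sound of the stem — -o when the stem ends in a voiceless consonant (*husebat*, *dos*); -nip when the stem ends in a voiced consonant (*pizmil*, *eidrav*); -imi when the stem ends in a vowel (*pihari*, *sedu*).
*sobopas* — final sound /s/ (a voiceless consonant) → -o → *sobopaso*.
*bobgi* — final sound /i/ (a vowel) → -imi → *bobgiimi*.
Since the final sound of *ziuv* is /v/ (a voiced consonant), it takes -nip, giving *ziuvnip*.

sobopaso, bobgiimi, ziuvnip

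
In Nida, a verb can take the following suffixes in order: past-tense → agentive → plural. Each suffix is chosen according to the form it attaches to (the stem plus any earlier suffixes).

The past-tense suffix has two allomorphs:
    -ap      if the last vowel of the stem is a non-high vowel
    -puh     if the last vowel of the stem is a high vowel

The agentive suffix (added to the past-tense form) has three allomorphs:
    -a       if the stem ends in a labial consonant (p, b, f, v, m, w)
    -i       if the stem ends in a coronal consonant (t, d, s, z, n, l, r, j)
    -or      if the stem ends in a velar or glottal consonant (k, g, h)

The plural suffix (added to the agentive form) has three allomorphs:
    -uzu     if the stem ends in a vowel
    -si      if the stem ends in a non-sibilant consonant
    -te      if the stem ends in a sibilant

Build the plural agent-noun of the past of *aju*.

ajupuhorsi

*aju* — last vowel /u/ (a high vowel) → -puh → *ajupuh*.
The past-tense form *ajupuh* — final consonant /h/ (velar/glottal) → -or → *ajupuhor*.
The final sound of the agentive form *ajupuhor* is /r/, which is a non-sibilant consonant, so the plural suffix is -si, giving *ajupuhorsi*.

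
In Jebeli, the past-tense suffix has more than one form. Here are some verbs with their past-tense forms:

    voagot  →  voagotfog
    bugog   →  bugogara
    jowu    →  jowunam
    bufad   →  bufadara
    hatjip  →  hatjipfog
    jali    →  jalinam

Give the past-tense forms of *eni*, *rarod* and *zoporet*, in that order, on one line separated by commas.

Looking at the final sound of each stem: -fog when the stem ends in a voiceless consonant (*voagot*, *hatjip*); -ara when the stem ends in a voiced consonant (*bugog*, *bufad*); -nam when the stem ends in a vowel (*jowu*, *jali*).
Since the final sound of *eni* is /i/ (a vowel), it takes -nam, giving *eninam*.
*rarod* — final sound /d/ (a voiced consonant) → -ara → *rarodara*.
The final sound of *zoporet* is /t/, which is a voiceless consonant, so the suffix is -fog, giving *zoporetfog*.

eninam, rarodara, zoporetfog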